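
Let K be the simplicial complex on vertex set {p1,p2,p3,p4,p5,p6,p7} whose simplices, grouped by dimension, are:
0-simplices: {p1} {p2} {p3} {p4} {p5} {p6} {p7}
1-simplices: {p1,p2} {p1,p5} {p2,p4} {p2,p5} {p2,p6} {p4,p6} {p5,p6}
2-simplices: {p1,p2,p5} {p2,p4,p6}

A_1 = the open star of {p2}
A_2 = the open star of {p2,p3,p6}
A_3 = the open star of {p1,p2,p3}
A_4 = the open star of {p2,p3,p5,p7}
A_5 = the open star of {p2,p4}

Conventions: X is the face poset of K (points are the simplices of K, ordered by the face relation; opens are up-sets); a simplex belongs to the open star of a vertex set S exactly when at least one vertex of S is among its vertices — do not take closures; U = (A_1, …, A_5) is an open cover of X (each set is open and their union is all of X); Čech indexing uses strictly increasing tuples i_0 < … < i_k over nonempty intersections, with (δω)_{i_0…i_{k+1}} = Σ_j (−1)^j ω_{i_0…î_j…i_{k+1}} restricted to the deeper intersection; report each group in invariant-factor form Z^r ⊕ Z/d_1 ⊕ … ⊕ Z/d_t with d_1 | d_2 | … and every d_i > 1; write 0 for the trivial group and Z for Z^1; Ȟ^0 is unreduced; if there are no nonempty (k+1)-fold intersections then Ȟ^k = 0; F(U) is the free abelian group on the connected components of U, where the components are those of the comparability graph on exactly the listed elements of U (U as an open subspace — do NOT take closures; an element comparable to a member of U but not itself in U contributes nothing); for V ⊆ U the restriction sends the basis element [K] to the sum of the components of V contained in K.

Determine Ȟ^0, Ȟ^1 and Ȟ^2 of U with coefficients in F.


nerve of the cover:
  A1={{p2},{p1,p2},{p2,p4},{p2,p5},{p2,p6},{p1,p2,p5},{p2,p4,p6}} A2={{p2},{p3},{p6},{p1,p2},{p2,p4},{p2,p5},{p2,p6},{p4,p6},{p5,p6},{p1,p2,p5},{p2,p4,p6}} A3={{p1},{p2},{p3},{p1,p2},{p1,p5},{p2,p4},{p2,p5},{p2,p6},{p1,p2,p5},{p2,p4,p6}} A4={{p2},{p3},{p5},{p7},{p1,p2},{p1,p5},{p2,p4},{p2,p5},{p2,p6},{p5,p6},{p1,p2,p5},{p2,p4,p6}} A5={{p2},{p4},{p1,p2},{p2,p4},{p2,p5},{p2,p6},{p4,p6},{p1,p2,p5},{p2,p4,p6}}
  A12={{p2},{p1,p2},{p2,p4},{p2,p5},{p2,p6},{p1,p2,p5},{p2,p4,p6}} A13={{p2},{p1,p2},{p2,p4},{p2,p5},{p2,p6},{p1,p2,p5},{p2,p4,p6}} A14={{p2},{p1,p2},{p2,p4},{p2,p5},{p2,p6},{p1,p2,p5},{p2,p4,p6}} A15={{p2},{p1,p2},{p2,p4},{p2,p5},{p2,p6},{p1,p2,p5},{p2,p4,p6}} A23={{p2},{p3},{p1,p2},{p2,p4},{p2,p5},{p2,p6},{p1,p2,p5},{p2,p4,p6}} A24={{p2},{p3},{p1,p2},{p2,p4},{p2,p5},{p2,p6},{p5,p6},{p1,p2,p5},{p2,p4,p6}} A25={{p2},{p1,p2},{p2,p4},{p2,p5},{p2,p6},{p4,p6},{p1,p2,p5},{p2,p4,p6}} A34={{p2},{p3},{p1,p2},{p1,p5},{p2,p4},{p2,p5},{p2,p6},{p1,p2,p5},{p2,p4,p6}} A35={{p2},{p1,p2},{p2,p4},{p2,p5},{p2,p6},{p1,p2,p5},{p2,p4,p6}} A45={{p2},{p1,p2},{p2,p4},{p2,p5},{p2,p6},{p1,p2,p5},{p2,p4,p6}}
  A123={{p2},{p1,p2},{p2,p4},{p2,p5},{p2,p6},{p1,p2,p5},{p2,p4,p6}} A124={{p2},{p1,p2},{p2,p4},{p2,p5},{p2,p6},{p1,p2,p5},{p2,p4,p6}} A125={{p2},{p1,p2},{p2,p4},{p2,p5},{p2,p6},{p1,p2,p5},{p2,p4,p6}} A134={{p2},{p1,p2},{p2,p4},{p2,p5},{p2,p6},{p1,p2,p5},{p2,p4,p6}} A135={{p2},{p1,p2},{p2,p4},{p2,p5},{p2,p6},{p1,p2,p5},{p2,p4,p6}} A145={{p2},{p1,p2},{p2,p4},{p2,p5},{p2,p6},{p1,p2,p5},{p2,p4,p6}} A234={{p2},{p3},{p1,p2},{p2,p4},{p2,p5},{p2,p6},{p1,p2,p5},{p2,p4,p6}} A235={{p2},{p1,p2},{p2,p4},{p2,p5},{p2,p6},{p1,p2,p5},{p2,p4,p6}} A245={{p2},{p1,p2},{p2,p4},{p2,p5},{p2,p6},{p1,p2,p5},{p2,p4,p6}} A345={{p2},{p1,p2},{p2,p4},{p2,p5},{p2,p6},{p1,p2,p5},{p2,p4,p6}}
  A1234={{p2},{p1,p2},{p2,p4},{p2,p5},{p2,p6},{p1,p2,p5},{p2,p4,p6}} A1235={{p2},{p1,p2},{p2,p4},{p2,p5},{p2,p6},{p1,p2,p5},{p2,p4,p6}} A1245={{p2},{p1,p2},{p2,p4},{p2,p5},{p2,p6},{p1,p2,p5},{p2,p4,p6}} A1345={{p2},{p1,p2},{p2,p4},{p2,p5},{p2,p6},{p1,p2,p5},{p2,p4,p6}} A2345={{p2},{p1,p2},{p2,p4},{p2,p5},{p2,p6},{p1,p2,p5},{p2,p4,p6}}
  A12345={{p2},{p1,p2},{p2,p4},{p2,p5},{p2,p6},{p1,p2,p5},{p2,p4,p6}}
components per intersection:
  A1: {{p2},{p1,p2},{p2,p4},{p2,p5},{p2,p6},{p1,p2,p5},{p2,p4,p6}}
  A2: {{p2},{p6},{p1,p2},{p2,p4},{p2,p5},{p2,p6},{p4,p6},{p5,p6},{p1,p2,p5},{p2,p4,p6}} {{p3}}
  A3: {{p1},{p2},{p1,p2},{p1,p5},{p2,p4},{p2,p5},{p2,p6},{p1,p2,p5},{p2,p4,p6}} {{p3}}
  A4: {{p2},{p5},{p1,p2},{p1,p5},{p2,p4},{p2,p5},{p2,p6},{p5,p6},{p1,p2,p5},{p2,p4,p6}} {{p3}} {{p7}}
  A5: {{p2},{p4},{p1,p2},{p2,p4},{p2,p5},{p2,p6},{p4,p6},{p1,p2,p5},{p2,p4,p6}}
  A12: {{p2},{p1,p2},{p2,p4},{p2,p5},{p2,p6},{p1,p2,p5},{p2,p4,p6}}
  A13: {{p2},{p1,p2},{p2,p4},{p2,p5},{p2,p6},{p1,p2,p5},{p2,p4,p6}}
  A14: {{p2},{p1,p2},{p2,p4},{p2,p5},{p2,p6},{p1,p2,p5},{p2,p4,p6}}
  A15: {{p2},{p1,p2},{p2,p4},{p2,p5},{p2,p6},{p1,p2,p5},{p2,p4,p6}}
  A23: {{p2},{p1,p2},{p2,p4},{p2,p5},{p2,p6},{p1,p2,p5},{p2,p4,p6}} {{p3}}
  A24: {{p2},{p1,p2},{p2,p4},{p2,p5},{p2,p6},{p1,p2,p5},{p2,p4,p6}} {{p3}} {{p5,p6}}
  A25: {{p2},{p1,p2},{p2,p4},{p2,p5},{p2,p6},{p4,p6},{p1,p2,p5},{p2,p4,p6}}
  A34: {{p2},{p1,p2},{p1,p5},{p2,p4},{p2,p5},{p2,p6},{p1,p2,p5},{p2,p4,p6}} {{p3}}
  A35: {{p2},{p1,p2},{p2,p4},{p2,p5},{p2,p6},{p1,p2,p5},{p2,p4,p6}}
  A45: {{p2},{p1,p2},{p2,p4},{p2,p5},{p2,p6},{p1,p2,p5},{p2,p4,p6}}
  A123: {{p2},{p1,p2},{p2,p4},{p2,p5},{p2,p6},{p1,p2,p5},{p2,p4,p6}}
  A124: {{p2},{p1,p2},{p2,p4},{p2,p5},{p2,p6},{p1,p2,p5},{p2,p4,p6}}
  A125: {{p2},{p1,p2},{p2,p4},{p2,p5},{p2,p6},{p1,p2,p5},{p2,p4,p6}}
  A134: {{p2},{p1,p2},{p2,p4},{p2,p5},{p2,p6},{p1,p2,p5},{p2,p4,p6}}
  A135: {{p2},{p1,p2},{p2,p4},{p2,p5},{p2,p6},{p1,p2,p5},{p2,p4,p6}}
  A145: {{p2},{p1,p2},{p2,p4},{p2,p5},{p2,p6},{p1,p2,p5},{p2,p4,p6}}
  A234: {{p2},{p1,p2},{p2,p4},{p2,p5},{p2,p6},{p1,p2,p5},{p2,p4,p6}} {{p3}}
  A235: {{p2},{p1,p2},{p2,p4},{p2,p5},{p2,p6},{p1,p2,p5},{p2,p4,p6}}
  A245: {{p2},{p1,p2},{p2,p4},{p2,p5},{p2,p6},{p1,p2,p5},{p2,p4,p6}}
  A345: {{p2},{p1,p2},{p2,p4},{p2,p5},{p2,p6},{p1,p2,p5},{p2,p4,p6}}
  A1234: {{p2},{p1,p2},{p2,p4},{p2,p5},{p2,p6},{p1,p2,p5},{p2,p4,p6}}
  A1235: {{p2},{p1,p2},{p2,p4},{p2,p5},{p2,p6},{p1,p2,p5},{p2,p4,p6}}
  A1245: {{p2},{p1,p2},{p2,p4},{p2,p5},{p2,p6},{p1,p2,p5},{p2,p4,p6}}
  A1345: {{p2},{p1,p2},{p2,p4},{p2,p5},{p2,p6},{p1,p2,p5},{p2,p4,p6}}
  A2345: {{p2},{p1,p2},{p2,p4},{p2,p5},{p2,p6},{p1,p2,p5},{p2,p4,p6}}
  A12345: {{p2},{p1,p2},{p2,p4},{p2,p5},{p2,p6},{p1,p2,p5},{p2,p4,p6}}
C dims 9,14,11,5; δ0: rk 6, SNF 1^6; δ1: rk 7, SNF 1^7; δ2: rk 4, SNF 1^4
Ȟ^0 = (9 − 6) − 0 = 3, so Ȟ^0 ≅ Z^3
Ȟ^1 = (14 − 7) − 6 = 1, so Ȟ^1 ≅ Z
Ȟ^2 = (11 − 4) − 7 = 0, so Ȟ^2 ≅ 0

Ȟ^0 = Z^3; Ȟ^1 = Z; Ȟ^2 = 0


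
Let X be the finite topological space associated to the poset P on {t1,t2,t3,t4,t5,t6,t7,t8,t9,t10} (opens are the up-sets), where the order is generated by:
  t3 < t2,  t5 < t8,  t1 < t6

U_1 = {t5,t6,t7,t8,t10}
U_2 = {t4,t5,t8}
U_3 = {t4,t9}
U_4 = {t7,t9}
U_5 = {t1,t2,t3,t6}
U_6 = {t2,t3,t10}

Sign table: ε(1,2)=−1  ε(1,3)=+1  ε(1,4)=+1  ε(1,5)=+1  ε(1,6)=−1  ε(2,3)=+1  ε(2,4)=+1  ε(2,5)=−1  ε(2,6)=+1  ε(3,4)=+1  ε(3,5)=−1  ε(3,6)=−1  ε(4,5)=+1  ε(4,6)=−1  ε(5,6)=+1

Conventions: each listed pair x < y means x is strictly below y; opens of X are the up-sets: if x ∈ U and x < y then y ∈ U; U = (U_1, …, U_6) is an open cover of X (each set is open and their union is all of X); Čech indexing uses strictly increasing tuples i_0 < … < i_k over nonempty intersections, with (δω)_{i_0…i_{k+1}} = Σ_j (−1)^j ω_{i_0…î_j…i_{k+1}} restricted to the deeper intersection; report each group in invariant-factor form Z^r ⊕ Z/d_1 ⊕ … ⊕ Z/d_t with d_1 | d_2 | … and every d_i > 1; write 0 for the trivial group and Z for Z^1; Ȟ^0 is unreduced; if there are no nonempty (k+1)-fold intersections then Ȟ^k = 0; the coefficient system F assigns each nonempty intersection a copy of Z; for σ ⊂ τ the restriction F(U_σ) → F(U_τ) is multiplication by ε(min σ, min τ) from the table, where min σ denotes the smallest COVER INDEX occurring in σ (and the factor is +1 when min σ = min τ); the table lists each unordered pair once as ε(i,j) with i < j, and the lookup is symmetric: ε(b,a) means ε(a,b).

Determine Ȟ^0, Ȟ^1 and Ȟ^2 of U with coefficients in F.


cover nerve:
  U12={t5,t8} U14={t7} U15={t6} U16={t10} U23={t4} U34={t9} U56={t2,t3}
C dims 6,7; δ0: rk 6, SNF 1^5·2
Ȟ^0: (6−6)−0=0 ⇒ 0
Ȟ^1: (7−0)−6=1 plus torsion [2] ⇒ Z ⊕ Z/2
Ȟ^2: (0−0)−0=0 ⇒ 0

Ȟ^0 = 0, Ȟ^1 = Z ⊕ Z/2, Ȟ^2 = 0


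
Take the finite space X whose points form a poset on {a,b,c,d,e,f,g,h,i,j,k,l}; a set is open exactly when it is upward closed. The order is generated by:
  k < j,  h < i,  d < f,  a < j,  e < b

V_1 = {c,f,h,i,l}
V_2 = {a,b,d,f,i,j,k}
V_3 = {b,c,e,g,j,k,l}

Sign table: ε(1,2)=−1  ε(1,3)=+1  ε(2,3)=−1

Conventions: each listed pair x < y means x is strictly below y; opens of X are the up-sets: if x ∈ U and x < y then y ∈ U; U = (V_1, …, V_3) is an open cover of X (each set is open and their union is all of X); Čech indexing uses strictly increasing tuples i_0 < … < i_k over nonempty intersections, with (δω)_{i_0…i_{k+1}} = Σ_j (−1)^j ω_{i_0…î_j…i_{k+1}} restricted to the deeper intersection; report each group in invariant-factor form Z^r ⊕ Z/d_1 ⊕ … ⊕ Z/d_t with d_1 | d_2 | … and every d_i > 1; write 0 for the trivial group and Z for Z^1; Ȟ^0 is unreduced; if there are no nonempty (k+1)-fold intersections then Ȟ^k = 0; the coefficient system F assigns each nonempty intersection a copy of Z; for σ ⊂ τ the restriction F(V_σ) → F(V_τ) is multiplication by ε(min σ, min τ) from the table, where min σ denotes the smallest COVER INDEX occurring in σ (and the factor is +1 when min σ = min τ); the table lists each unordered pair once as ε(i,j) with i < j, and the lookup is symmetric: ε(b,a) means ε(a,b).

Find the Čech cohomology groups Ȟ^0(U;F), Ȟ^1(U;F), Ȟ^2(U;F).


Ȟ^0 ≅ Z, Ȟ^1 ≅ Z and Ȟ^2 ≅ 0

nonempty overlaps:
  V12={f,i} V13={c,l} V23={b,j,k}
C dims 3,3; δ0: rk 2, SNF 1^2
degree 0: 3−2−0 = 1 → Ȟ^0 ≅ Z
degree 1: 3−0−2 = 1 → Ȟ^1 ≅ Z
degree 2: 0−0−0 = 0 → Ȟ^2 ≅ 0


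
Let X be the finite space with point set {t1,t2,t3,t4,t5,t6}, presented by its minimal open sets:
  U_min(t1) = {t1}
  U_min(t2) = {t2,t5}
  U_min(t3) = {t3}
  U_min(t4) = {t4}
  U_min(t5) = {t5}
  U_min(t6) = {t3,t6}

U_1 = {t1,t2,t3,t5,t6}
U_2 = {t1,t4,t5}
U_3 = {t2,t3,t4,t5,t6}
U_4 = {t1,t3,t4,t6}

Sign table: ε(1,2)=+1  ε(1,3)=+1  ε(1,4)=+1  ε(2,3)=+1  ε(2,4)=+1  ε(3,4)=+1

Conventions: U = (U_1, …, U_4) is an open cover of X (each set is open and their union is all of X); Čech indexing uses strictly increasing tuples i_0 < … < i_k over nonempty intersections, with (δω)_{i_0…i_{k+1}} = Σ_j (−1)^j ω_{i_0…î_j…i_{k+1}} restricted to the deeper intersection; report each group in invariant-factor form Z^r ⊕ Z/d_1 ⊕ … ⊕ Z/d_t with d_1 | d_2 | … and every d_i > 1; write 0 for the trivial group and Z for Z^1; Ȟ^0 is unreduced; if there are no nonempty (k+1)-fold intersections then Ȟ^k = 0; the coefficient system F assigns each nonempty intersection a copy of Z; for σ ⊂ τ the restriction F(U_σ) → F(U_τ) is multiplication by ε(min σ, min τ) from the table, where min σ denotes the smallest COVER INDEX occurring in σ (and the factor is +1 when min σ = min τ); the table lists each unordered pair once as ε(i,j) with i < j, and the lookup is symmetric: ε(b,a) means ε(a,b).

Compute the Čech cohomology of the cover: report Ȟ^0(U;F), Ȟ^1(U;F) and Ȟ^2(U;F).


Ȟ^0(U;F) ≅ Z,  Ȟ^1(U;F) ≅ 0,  Ȟ^2(U;F) ≅ Z

nonempty overlaps:
  U12={t1,t5} U13={t2,t3,t5,t6} U14={t1,t3,t6} U23={t4,t5} U24={t1,t4} U34={t3,t4,t6}
  U123={t5} U124={t1} U134={t3,t6} U234={t4}
C dims 4,6,4; δ0: rk 3, SNF 1^3; δ1: rk 3, SNF 1^3
degree 0: 4−3−0 = 1 → Ȟ^0 ≅ Z
degree 1: 6−3−3 = 0 → Ȟ^1 ≅ 0
degree 2: 4−0−3 = 1 → Ȟ^2 ≅ Z


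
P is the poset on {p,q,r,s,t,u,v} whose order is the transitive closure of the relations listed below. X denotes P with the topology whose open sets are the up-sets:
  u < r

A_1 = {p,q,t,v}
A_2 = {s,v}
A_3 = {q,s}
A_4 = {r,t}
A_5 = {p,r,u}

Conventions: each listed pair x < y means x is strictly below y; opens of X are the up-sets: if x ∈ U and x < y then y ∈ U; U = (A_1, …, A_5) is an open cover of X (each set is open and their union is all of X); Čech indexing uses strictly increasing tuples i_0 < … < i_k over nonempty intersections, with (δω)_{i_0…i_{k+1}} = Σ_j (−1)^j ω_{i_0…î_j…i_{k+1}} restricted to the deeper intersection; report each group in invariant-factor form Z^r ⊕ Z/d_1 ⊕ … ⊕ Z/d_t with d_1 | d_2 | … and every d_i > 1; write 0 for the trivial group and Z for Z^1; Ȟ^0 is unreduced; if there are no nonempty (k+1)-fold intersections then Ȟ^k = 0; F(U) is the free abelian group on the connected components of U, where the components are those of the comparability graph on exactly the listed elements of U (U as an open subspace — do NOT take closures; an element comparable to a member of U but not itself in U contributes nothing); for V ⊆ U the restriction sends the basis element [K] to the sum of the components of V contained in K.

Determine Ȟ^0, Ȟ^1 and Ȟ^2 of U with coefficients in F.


Ȟ^0(U;F) ≅ Z^6, Ȟ^1(U;F) ≅ 0 and Ȟ^2(U;F) ≅ 0

nerve of the cover:
  A12={v} A13={q} A14={t} A15={p} A23={s} A45={r}
components per intersection:
  A1: {p} {q} {t} {v}
  A2: {s} {v}
  A3: {q} {s}
  A4: {r} {t}
  A5: {p} {r,u}
  A12: {v}
  A13: {q}
  A14: {t}
  A15: {p}
  A23: {s}
  A45: {r}
C dims 12,6; δ0: rk 6, SNF 1^6
Ȟ^0 = (12 − 6) − 0 = 6, so Ȟ^0 ≅ Z^6
Ȟ^1 = (6 − 0) − 6 = 0, so Ȟ^1 ≅ 0
Ȟ^2 = (0 − 0) − 0 = 0, so Ȟ^2 ≅ 0


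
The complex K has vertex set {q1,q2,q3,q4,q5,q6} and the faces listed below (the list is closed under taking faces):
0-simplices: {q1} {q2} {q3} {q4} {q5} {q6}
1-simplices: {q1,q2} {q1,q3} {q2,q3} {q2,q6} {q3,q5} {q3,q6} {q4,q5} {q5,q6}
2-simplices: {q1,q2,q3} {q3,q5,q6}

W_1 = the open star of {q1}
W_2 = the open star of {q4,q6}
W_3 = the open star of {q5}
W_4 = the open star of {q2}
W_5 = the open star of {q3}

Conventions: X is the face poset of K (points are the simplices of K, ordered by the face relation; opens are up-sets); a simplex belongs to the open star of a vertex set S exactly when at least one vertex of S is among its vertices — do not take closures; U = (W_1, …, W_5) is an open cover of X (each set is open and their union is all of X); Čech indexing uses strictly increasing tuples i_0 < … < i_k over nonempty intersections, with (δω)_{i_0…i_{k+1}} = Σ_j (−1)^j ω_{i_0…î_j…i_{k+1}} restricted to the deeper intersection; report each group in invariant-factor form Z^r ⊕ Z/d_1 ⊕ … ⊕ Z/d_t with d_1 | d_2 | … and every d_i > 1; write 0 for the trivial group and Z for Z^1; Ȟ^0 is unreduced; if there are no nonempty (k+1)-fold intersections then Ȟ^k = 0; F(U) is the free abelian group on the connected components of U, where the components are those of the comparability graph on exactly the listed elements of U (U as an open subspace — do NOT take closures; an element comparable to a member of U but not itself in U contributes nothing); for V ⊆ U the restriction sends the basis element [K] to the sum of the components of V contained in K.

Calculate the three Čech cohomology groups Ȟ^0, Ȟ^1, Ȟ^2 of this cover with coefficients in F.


Ȟ^0 ≅ Z; Ȟ^1 ≅ Z; Ȟ^2 ≅ 0

nonempty overlaps:
  W1={{q1},{q1,q2},{q1,q3},{q1,q2,q3}} W2={{q4},{q6},{q2,q6},{q3,q6},{q4,q5},{q5,q6},{q3,q5,q6}} W3={{q5},{q3,q5},{q4,q5},{q5,q6},{q3,q5,q6}} W4={{q2},{q1,q2},{q2,q3},{q2,q6},{q1,q2,q3}} W5={{q3},{q1,q3},{q2,q3},{q3,q5},{q3,q6},{q1,q2,q3},{q3,q5,q6}}
  W14={{q1,q2},{q1,q2,q3}} W15={{q1,q3},{q1,q2,q3}} W23={{q4,q5},{q5,q6},{q3,q5,q6}} W24={{q2,q6}} W25={{q3,q6},{q3,q5,q6}} W35={{q3,q5},{q3,q5,q6}} W45={{q2,q3},{q1,q2,q3}}
  W145={{q1,q2,q3}} W235={{q3,q5,q6}}
components per intersection:
  W1: {{q1},{q1,q2},{q1,q3},{q1,q2,q3}}
  W2: {{q4},{q4,q5}} {{q6},{q2,q6},{q3,q6},{q5,q6},{q3,q5,q6}}
  W3: {{q5},{q3,q5},{q4,q5},{q5,q6},{q3,q5,q6}}
  W4: {{q2},{q1,q2},{q2,q3},{q2,q6},{q1,q2,q3}}
  W5: {{q3},{q1,q3},{q2,q3},{q3,q5},{q3,q6},{q1,q2,q3},{q3,q5,q6}}
  W14: {{q1,q2},{q1,q2,q3}}
  W15: {{q1,q3},{q1,q2,q3}}
  W23: {{q4,q5}} {{q5,q6},{q3,q5,q6}}
  W24: {{q2,q6}}
  W25: {{q3,q6},{q3,q5,q6}}
  W35: {{q3,q5},{q3,q5,q6}}
  W45: {{q2,q3},{q1,q2,q3}}
  W145: {{q1,q2,q3}}
  W235: {{q3,q5,q6}}
C dims 6,8,2; δ0: rk 5, SNF 1^5; δ1: rk 2, SNF 1^2
degree 0: 6−5−0 = 1 → Ȟ^0 ≅ Z
degree 1: 8−2−5 = 1 → Ȟ^1 ≅ Z
degree 2: 2−0−2 = 0 → Ȟ^2 ≅ 0


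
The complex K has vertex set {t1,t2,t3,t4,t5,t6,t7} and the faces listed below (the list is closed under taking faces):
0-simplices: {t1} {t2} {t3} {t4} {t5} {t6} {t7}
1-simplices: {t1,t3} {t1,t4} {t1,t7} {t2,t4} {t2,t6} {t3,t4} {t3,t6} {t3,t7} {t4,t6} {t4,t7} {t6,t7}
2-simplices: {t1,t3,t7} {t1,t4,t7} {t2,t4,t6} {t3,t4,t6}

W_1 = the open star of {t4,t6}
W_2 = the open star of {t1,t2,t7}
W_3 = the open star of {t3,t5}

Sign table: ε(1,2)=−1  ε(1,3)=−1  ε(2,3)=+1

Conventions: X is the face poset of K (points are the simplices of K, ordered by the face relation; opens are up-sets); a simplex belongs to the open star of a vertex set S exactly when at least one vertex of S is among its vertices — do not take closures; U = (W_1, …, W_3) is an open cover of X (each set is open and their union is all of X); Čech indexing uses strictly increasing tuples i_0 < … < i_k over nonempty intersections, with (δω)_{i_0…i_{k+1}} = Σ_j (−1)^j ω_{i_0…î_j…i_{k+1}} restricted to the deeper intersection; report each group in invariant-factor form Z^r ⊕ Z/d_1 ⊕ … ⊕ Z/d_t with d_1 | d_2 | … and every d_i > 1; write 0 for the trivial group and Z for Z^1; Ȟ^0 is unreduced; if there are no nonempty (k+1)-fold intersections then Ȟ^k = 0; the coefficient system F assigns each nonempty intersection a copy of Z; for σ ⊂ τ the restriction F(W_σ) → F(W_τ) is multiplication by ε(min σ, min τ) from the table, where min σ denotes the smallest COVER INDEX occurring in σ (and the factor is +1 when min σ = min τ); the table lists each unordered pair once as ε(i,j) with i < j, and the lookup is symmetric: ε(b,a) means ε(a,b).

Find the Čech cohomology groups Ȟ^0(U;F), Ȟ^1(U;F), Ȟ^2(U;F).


nerve simplices:
  W1={{t4},{t6},{t1,t4},{t2,t4},{t2,t6},{t3,t4},{t3,t6},{t4,t6},{t4,t7},{t6,t7},{t1,t4,t7},{t2,t4,t6},{t3,t4,t6}} W2={{t1},{t2},{t7},{t1,t3},{t1,t4},{t1,t7},{t2,t4},{t2,t6},{t3,t7},{t4,t7},{t6,t7},{t1,t3,t7},{t1,t4,t7},{t2,t4,t6}} W3={{t3},{t5},{t1,t3},{t3,t4},{t3,t6},{t3,t7},{t1,t3,t7},{t3,t4,t6}}
  W12={{t1,t4},{t2,t4},{t2,t6},{t4,t7},{t6,t7},{t1,t4,t7},{t2,t4,t6}} W13={{t3,t4},{t3,t6},{t3,t4,t6}} W23={{t1,t3},{t3,t7},{t1,t3,t7}}
C dims 3,3; δ0: rk 2, SNF 1^2
degree 0: 3−2−0 = 1 → Ȟ^0 ≅ Z
degree 1: 3−0−2 = 1 → Ȟ^1 ≅ Z
degree 2: 0−0−0 = 0 → Ȟ^2 ≅ 0

Ȟ^0(U;F) ≅ Z; Ȟ^1(U;F) ≅ Z; Ȟ^2(U;F) ≅ 0


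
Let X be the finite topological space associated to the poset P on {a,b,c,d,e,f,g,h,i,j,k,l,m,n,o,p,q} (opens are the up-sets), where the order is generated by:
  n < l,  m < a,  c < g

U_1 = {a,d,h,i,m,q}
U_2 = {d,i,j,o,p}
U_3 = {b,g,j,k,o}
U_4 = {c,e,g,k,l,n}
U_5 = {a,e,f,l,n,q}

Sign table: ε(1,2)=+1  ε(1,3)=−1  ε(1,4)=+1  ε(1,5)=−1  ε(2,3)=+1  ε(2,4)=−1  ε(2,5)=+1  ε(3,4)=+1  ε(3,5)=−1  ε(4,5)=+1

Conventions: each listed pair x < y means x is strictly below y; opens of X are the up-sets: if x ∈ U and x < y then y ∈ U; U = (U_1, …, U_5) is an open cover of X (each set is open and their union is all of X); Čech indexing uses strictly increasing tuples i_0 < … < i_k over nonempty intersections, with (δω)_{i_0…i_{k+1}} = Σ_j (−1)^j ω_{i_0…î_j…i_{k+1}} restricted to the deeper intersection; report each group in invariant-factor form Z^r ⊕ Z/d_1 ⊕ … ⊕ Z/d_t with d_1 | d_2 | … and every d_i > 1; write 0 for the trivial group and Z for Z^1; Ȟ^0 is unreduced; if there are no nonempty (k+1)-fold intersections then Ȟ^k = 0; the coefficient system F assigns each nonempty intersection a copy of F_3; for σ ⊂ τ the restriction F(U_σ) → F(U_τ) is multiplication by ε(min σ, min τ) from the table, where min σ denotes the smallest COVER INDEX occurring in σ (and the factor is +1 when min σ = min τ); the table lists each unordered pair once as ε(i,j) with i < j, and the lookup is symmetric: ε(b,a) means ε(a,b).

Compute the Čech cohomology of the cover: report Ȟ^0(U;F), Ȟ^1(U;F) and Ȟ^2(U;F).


Ȟ^0 ≅ 0, Ȟ^1 ≅ 0 and Ȟ^2 ≅ 0

nonempty intersections:
  U12={d,i} U15={a,q} U23={j,o} U34={g,k} U45={e,l,n}
C dims 5,5; δ0: rk_F3 5
Ȟ^0: (5−5)−0=0 ⇒ 0
Ȟ^1: (5−0)−5=0 ⇒ 0
Ȟ^2: (0−0)−0=0 ⇒ 0


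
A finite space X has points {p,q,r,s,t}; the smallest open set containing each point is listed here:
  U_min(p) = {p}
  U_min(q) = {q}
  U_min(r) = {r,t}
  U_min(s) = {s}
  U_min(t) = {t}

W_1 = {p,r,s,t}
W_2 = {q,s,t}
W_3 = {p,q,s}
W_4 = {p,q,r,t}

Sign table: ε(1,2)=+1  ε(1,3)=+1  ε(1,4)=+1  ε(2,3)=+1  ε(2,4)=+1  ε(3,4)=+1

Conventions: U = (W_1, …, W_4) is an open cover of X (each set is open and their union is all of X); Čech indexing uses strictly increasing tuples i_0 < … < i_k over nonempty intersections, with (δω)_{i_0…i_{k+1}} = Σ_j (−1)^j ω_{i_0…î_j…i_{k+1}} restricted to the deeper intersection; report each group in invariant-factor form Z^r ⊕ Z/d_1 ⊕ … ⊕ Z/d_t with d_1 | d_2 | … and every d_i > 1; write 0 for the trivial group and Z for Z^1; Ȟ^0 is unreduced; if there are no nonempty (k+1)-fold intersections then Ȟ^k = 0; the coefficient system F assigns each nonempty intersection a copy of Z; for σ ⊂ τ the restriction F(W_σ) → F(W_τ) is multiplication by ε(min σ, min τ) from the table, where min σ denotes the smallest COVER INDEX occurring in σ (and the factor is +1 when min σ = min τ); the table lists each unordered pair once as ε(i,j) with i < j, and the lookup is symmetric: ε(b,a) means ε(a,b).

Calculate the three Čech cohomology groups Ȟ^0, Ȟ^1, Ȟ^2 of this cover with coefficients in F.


nonempty intersections:
  W12={s,t} W13={p,s} W14={p,r,t} W23={q,s} W24={q,t} W34={p,q}
  W123={s} W124={t} W134={p} W234={q}
C dims 4,6,4; δ0: rk 3, SNF 1^3; δ1: rk 3, SNF 1^3
Ȟ^0: (4−3)−0=1 ⇒ Z
Ȟ^1: (6−3)−3=0 ⇒ 0
Ȟ^2: (4−0)−3=1 ⇒ Z

Ȟ^0(U;F) ≅ Z,  Ȟ^1(U;F) ≅ 0,  Ȟ^2(U;F) ≅ Z


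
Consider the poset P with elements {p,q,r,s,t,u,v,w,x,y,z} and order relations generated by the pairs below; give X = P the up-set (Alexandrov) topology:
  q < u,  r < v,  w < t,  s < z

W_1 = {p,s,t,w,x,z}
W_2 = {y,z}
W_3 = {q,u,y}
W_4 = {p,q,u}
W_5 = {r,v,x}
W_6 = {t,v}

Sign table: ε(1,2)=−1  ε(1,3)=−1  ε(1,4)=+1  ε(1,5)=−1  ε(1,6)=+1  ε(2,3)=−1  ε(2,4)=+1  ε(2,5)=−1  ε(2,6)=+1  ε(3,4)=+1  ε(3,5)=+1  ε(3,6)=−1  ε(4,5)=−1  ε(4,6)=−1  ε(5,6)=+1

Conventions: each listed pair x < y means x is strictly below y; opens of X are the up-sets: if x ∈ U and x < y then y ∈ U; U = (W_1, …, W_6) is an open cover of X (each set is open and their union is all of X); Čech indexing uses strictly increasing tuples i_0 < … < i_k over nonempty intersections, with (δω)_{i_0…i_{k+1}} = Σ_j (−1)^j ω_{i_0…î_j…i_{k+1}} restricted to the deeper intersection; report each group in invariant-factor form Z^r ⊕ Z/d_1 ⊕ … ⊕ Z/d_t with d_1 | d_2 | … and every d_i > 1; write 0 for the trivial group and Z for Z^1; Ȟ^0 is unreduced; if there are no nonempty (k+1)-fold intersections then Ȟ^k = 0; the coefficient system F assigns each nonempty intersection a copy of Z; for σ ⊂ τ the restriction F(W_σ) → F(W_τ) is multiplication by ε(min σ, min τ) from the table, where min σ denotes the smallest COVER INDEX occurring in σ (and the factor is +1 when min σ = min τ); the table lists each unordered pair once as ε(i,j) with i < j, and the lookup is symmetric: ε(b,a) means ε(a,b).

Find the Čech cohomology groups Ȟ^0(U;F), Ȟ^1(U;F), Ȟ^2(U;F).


Ȟ^0 = 0, Ȟ^1 = Z ⊕ Z/2, Ȟ^2 = 0

intersection data:
  W12={z} W14={p} W15={x} W16={t} W23={y} W34={q,u} W56={v}
C dims 6,7; δ0: rk 6, SNF 1^5·2
Ȟ^0 = (6 − 6) − 0 = 0, so Ȟ^0 ≅ 0
Ȟ^1 = (7 − 0) − 6 = 1 plus torsion [2], so Ȟ^1 ≅ Z ⊕ Z/2
Ȟ^2 = (0 − 0) − 0 = 0, so Ȟ^2 ≅ 0


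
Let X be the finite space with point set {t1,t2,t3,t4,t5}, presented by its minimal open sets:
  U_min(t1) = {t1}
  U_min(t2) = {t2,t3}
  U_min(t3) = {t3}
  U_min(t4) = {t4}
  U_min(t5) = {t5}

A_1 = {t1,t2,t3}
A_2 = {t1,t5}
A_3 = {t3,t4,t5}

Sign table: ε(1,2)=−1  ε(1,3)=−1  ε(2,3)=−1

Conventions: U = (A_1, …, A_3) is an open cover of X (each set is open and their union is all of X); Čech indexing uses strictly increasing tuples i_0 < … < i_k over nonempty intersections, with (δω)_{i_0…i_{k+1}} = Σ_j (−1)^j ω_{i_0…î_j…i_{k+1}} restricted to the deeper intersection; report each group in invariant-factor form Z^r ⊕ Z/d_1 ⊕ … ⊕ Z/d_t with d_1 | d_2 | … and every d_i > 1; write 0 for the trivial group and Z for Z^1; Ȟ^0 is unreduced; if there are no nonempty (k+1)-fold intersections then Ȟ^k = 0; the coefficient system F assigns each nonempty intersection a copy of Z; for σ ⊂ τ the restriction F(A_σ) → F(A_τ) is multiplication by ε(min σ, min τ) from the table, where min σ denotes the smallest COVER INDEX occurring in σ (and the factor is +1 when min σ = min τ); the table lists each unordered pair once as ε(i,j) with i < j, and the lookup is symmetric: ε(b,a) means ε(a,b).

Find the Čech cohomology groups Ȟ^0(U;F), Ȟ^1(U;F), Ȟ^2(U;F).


intersection data:
  A12={t1} A13={t3} A23={t5}
C dims 3,3; δ0: rk 3, SNF 1^2·2
Ȟ^0 = (3 − 3) − 0 = 0, so Ȟ^0 ≅ 0
Ȟ^1 = (3 − 0) − 3 = 0 plus torsion [2], so Ȟ^1 ≅ Z/2
Ȟ^2 = (0 − 0) − 0 = 0, so Ȟ^2 ≅ 0

Ȟ^0 ≅ 0,  Ȟ^1 ≅ Z/2,  Ȟ^2 ≅ 0


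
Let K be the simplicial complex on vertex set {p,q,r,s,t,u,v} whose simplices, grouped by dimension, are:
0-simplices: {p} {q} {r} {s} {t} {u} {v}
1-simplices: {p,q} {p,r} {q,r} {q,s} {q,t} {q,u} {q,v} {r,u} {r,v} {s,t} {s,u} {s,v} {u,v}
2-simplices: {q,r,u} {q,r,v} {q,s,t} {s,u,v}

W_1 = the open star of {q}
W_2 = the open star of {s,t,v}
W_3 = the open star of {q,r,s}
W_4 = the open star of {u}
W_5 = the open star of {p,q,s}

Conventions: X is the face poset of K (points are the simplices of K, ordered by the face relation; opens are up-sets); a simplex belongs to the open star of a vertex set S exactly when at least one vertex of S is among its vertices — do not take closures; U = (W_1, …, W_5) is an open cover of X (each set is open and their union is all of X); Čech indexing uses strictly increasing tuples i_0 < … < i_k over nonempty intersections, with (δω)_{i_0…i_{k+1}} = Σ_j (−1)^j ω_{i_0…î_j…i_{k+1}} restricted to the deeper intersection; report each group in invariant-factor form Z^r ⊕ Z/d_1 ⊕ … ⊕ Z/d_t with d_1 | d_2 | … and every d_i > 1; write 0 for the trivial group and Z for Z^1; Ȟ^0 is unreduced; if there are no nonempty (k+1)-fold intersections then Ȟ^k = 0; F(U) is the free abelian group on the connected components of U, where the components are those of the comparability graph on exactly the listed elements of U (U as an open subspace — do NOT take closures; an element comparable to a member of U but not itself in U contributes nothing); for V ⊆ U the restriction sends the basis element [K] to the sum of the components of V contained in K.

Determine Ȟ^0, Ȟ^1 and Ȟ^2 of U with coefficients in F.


nonempty intersections:
  W1={{q},{p,q},{q,r},{q,s},{q,t},{q,u},{q,v},{q,r,u},{q,r,v},{q,s,t}} W2={{s},{t},{v},{q,s},{q,t},{q,v},{r,v},{s,t},{s,u},{s,v},{u,v},{q,r,v},{q,s,t},{s,u,v}} W3={{q},{r},{s},{p,q},{p,r},{q,r},{q,s},{q,t},{q,u},{q,v},{r,u},{r,v},{s,t},{s,u},{s,v},{q,r,u},{q,r,v},{q,s,t},{s,u,v}} W4={{u},{q,u},{r,u},{s,u},{u,v},{q,r,u},{s,u,v}} W5={{p},{q},{s},{p,q},{p,r},{q,r},{q,s},{q,t},{q,u},{q,v},{s,t},{s,u},{s,v},{q,r,u},{q,r,v},{q,s,t},{s,u,v}}
  W12={{q,s},{q,t},{q,v},{q,r,v},{q,s,t}} W13={{q},{p,q},{q,r},{q,s},{q,t},{q,u},{q,v},{q,r,u},{q,r,v},{q,s,t}} W14={{q,u},{q,r,u}} W15={{q},{p,q},{q,r},{q,s},{q,t},{q,u},{q,v},{q,r,u},{q,r,v},{q,s,t}} W23={{s},{q,s},{q,t},{q,v},{r,v},{s,t},{s,u},{s,v},{q,r,v},{q,s,t},{s,u,v}} W24={{s,u},{u,v},{s,u,v}} W25={{s},{q,s},{q,t},{q,v},{s,t},{s,u},{s,v},{q,r,v},{q,s,t},{s,u,v}} W34={{q,u},{r,u},{s,u},{q,r,u},{s,u,v}} W35={{q},{s},{p,q},{p,r},{q,r},{q,s},{q,t},{q,u},{q,v},{s,t},{s,u},{s,v},{q,r,u},{q,r,v},{q,s,t},{s,u,v}} W45={{q,u},{s,u},{q,r,u},{s,u,v}}
  W123={{q,s},{q,t},{q,v},{q,r,v},{q,s,t}} W125={{q,s},{q,t},{q,v},{q,r,v},{q,s,t}} W134={{q,u},{q,r,u}} W135={{q},{p,q},{q,r},{q,s},{q,t},{q,u},{q,v},{q,r,u},{q,r,v},{q,s,t}} W145={{q,u},{q,r,u}} W234={{s,u},{s,u,v}} W235={{s},{q,s},{q,t},{q,v},{s,t},{s,u},{s,v},{q,r,v},{q,s,t},{s,u,v}} W245={{s,u},{s,u,v}} W345={{q,u},{s,u},{q,r,u},{s,u,v}}
  W1235={{q,s},{q,t},{q,v},{q,r,v},{q,s,t}} W1345={{q,u},{q,r,u}} W2345={{s,u},{s,u,v}}
components per intersection:
  W1: {{q},{p,q},{q,r},{q,s},{q,t},{q,u},{q,v},{q,r,u},{q,r,v},{q,s,t}}
  W2: {{s},{t},{v},{q,s},{q,t},{q,v},{r,v},{s,t},{s,u},{s,v},{u,v},{q,r,v},{q,s,t},{s,u,v}}
  W3: {{q},{r},{s},{p,q},{p,r},{q,r},{q,s},{q,t},{q,u},{q,v},{r,u},{r,v},{s,t},{s,u},{s,v},{q,r,u},{q,r,v},{q,s,t},{s,u,v}}
  W4: {{u},{q,u},{r,u},{s,u},{u,v},{q,r,u},{s,u,v}}
  W5: {{p},{q},{s},{p,q},{p,r},{q,r},{q,s},{q,t},{q,u},{q,v},{s,t},{s,u},{s,v},{q,r,u},{q,r,v},{q,s,t},{s,u,v}}
  W12: {{q,s},{q,t},{q,s,t}} {{q,v},{q,r,v}}
  W13: {{q},{p,q},{q,r},{q,s},{q,t},{q,u},{q,v},{q,r,u},{q,r,v},{q,s,t}}
  W14: {{q,u},{q,r,u}}
  W15: {{q},{p,q},{q,r},{q,s},{q,t},{q,u},{q,v},{q,r,u},{q,r,v},{q,s,t}}
  W23: {{s},{q,s},{q,t},{s,t},{s,u},{s,v},{q,s,t},{s,u,v}} {{q,v},{r,v},{q,r,v}}
  W24: {{s,u},{u,v},{s,u,v}}
  W25: {{s},{q,s},{q,t},{s,t},{s,u},{s,v},{q,s,t},{s,u,v}} {{q,v},{q,r,v}}
  W34: {{q,u},{r,u},{q,r,u}} {{s,u},{s,u,v}}
  W35: {{q},{s},{p,q},{q,r},{q,s},{q,t},{q,u},{q,v},{s,t},{s,u},{s,v},{q,r,u},{q,r,v},{q,s,t},{s,u,v}} {{p,r}}
  W45: {{q,u},{q,r,u}} {{s,u},{s,u,v}}
  W123: {{q,s},{q,t},{q,s,t}} {{q,v},{q,r,v}}
  W125: {{q,s},{q,t},{q,s,t}} {{q,v},{q,r,v}}
  W134: {{q,u},{q,r,u}}
  W135: {{q},{p,q},{q,r},{q,s},{q,t},{q,u},{q,v},{q,r,u},{q,r,v},{q,s,t}}
  W145: {{q,u},{q,r,u}}
  W234: {{s,u},{s,u,v}}
  W235: {{s},{q,s},{q,t},{s,t},{s,u},{s,v},{q,s,t},{s,u,v}} {{q,v},{q,r,v}}
  W245: {{s,u},{s,u,v}}
  W345: {{q,u},{q,r,u}} {{s,u},{s,u,v}}
  W1235: {{q,s},{q,t},{q,s,t}} {{q,v},{q,r,v}}
  W1345: {{q,u},{q,r,u}}
  W2345: {{s,u},{s,u,v}}
C dims 5,16,13,4; δ0: rk 4, SNF 1^4; δ1: rk 9, SNF 1^9; δ2: rk 4, SNF 1^4
Ȟ^0: (5−4)−0=1 ⇒ Z
Ȟ^1: (16−9)−4=3 ⇒ Z^3
Ȟ^2: (13−4)−9=0 ⇒ 0

Ȟ^0 = Z, Ȟ^1 = Z^3, Ȟ^2 = 0


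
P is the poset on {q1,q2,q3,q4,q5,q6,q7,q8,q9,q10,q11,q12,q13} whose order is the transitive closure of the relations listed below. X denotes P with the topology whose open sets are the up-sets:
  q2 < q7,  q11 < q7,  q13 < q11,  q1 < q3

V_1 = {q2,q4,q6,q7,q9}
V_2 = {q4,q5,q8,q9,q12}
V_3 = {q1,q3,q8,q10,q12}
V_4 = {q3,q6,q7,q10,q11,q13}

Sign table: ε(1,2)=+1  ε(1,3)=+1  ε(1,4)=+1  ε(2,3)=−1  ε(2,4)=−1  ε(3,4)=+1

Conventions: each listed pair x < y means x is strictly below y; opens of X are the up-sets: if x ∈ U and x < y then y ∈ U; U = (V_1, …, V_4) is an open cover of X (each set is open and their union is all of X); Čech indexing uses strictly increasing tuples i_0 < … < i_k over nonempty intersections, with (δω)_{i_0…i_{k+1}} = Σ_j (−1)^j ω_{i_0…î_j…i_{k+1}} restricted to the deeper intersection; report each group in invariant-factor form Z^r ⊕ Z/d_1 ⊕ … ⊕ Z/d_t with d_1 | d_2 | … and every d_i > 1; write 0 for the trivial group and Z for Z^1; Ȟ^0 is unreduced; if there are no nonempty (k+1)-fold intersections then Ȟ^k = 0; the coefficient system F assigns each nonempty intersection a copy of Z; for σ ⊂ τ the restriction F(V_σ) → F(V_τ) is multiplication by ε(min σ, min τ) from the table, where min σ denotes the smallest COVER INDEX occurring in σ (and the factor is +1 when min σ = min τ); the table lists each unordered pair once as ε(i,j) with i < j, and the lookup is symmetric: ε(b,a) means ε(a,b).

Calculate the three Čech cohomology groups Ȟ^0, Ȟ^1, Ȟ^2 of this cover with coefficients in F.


cover nerve:
  V12={q4,q9} V14={q6,q7} V23={q8,q12} V34={q3,q10}
C dims 4,4; δ0: rk 4, SNF 1^3·2
Ȟ^0: (4−4)−0=0 ⇒ 0
Ȟ^1: (4−0)−4=0 plus torsion [2] ⇒ Z/2
Ȟ^2: (0−0)−0=0 ⇒ 0

Ȟ^0(U;F) ≅ 0, Ȟ^1(U;F) ≅ Z/2, Ȟ^2(U;F) ≅ 0


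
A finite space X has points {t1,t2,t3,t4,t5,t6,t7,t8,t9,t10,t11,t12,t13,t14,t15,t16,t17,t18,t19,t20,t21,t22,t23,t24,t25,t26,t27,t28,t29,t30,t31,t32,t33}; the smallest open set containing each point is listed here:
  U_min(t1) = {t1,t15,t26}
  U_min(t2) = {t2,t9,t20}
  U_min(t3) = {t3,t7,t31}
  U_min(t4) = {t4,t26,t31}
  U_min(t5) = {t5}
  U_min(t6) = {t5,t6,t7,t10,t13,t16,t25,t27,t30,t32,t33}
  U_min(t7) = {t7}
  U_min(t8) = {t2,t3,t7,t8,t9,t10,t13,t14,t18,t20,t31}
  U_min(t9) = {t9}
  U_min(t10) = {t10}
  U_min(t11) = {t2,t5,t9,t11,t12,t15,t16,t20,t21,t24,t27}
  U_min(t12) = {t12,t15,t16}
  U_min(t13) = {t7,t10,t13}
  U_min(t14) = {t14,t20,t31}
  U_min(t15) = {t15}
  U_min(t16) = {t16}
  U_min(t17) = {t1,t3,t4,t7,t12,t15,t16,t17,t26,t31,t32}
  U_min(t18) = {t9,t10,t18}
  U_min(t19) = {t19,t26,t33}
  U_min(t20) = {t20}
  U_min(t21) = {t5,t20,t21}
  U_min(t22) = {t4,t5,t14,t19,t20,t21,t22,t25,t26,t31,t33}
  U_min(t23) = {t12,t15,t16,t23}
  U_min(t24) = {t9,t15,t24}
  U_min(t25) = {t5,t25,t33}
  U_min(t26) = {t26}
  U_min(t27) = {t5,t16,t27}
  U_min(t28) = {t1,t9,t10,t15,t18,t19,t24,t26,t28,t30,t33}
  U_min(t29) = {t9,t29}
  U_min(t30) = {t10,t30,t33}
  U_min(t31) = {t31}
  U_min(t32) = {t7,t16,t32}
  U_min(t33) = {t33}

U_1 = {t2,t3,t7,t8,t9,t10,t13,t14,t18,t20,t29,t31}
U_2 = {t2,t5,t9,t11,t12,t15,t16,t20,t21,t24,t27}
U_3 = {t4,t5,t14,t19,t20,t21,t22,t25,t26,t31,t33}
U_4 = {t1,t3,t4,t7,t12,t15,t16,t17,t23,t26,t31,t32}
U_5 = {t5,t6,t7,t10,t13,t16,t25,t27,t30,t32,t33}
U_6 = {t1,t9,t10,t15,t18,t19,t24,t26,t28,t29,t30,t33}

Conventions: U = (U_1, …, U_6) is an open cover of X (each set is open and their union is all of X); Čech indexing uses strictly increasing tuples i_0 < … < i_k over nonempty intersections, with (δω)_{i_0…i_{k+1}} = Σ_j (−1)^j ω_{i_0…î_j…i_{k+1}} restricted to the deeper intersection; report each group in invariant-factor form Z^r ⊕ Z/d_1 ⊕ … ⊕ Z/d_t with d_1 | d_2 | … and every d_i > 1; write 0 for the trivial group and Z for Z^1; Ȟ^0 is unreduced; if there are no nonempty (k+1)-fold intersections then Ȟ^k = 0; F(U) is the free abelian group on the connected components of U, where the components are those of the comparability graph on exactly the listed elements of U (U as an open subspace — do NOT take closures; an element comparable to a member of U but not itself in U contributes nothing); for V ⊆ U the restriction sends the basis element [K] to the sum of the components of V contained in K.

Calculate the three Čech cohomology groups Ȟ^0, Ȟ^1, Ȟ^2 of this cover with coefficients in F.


nerve simplices:
  U12={t2,t9,t20} U13={t14,t20,t31} U14={t3,t7,t31} U15={t7,t10,t13} U16={t9,t10,t18,t29} U23={t5,t20,t21} U24={t12,t15,t16} U25={t5,t16,t27} U26={t9,t15,t24} U34={t4,t26,t31} U35={t5,t25,t33} U36={t19,t26,t33} U45={t7,t16,t32} U46={t1,t15,t26} U56={t10,t30,t33}
  U123={t20} U126={t9} U134={t31} U145={t7} U156={t10} U235={t5} U245={t16} U246={t15} U346={t26} U356={t33}
components per intersection:
  U1: {t2,t3,t7,t8,t9,t10,t13,t14,t18,t20,t29,t31}
  U2: {t2,t5,t9,t11,t12,t15,t16,t20,t21,t24,t27}
  U3: {t4,t5,t14,t19,t20,t21,t22,t25,t26,t31,t33}
  U4: {t1,t3,t4,t7,t12,t15,t16,t17,t23,t26,t31,t32}
  U5: {t5,t6,t7,t10,t13,t16,t25,t27,t30,t32,t33}
  U6: {t1,t9,t10,t15,t18,t19,t24,t26,t28,t29,t30,t33}
  U12: {t2,t9,t20}
  U13: {t14,t20,t31}
  U14: {t3,t7,t31}
  U15: {t7,t10,t13}
  U16: {t9,t10,t18,t29}
  U23: {t5,t20,t21}
  U24: {t12,t15,t16}
  U25: {t5,t16,t27}
  U26: {t9,t15,t24}
  U34: {t4,t26,t31}
  U35: {t5,t25,t33}
  U36: {t19,t26,t33}
  U45: {t7,t16,t32}
  U46: {t1,t15,t26}
  U56: {t10,t30,t33}
  U123: {t20}
  U126: {t9}
  U134: {t31}
  U145: {t7}
  U156: {t10}
  U235: {t5}
  U245: {t16}
  U246: {t15}
  U346: {t26}
  U356: {t33}
C dims 6,15,10; δ0: rk 5, SNF 1^5; δ1: rk 10, SNF 1^9·2
degree 0: 6−5−0 = 1 → Ȟ^0 ≅ Z
degree 1: 15−10−5 = 0 → Ȟ^1 ≅ 0
degree 2: 10−0−10 = 0 plus torsion [2] → Ȟ^2 ≅ Z/2

Ȟ^0 = Z, Ȟ^1 = 0, Ȟ^2 = Z/2


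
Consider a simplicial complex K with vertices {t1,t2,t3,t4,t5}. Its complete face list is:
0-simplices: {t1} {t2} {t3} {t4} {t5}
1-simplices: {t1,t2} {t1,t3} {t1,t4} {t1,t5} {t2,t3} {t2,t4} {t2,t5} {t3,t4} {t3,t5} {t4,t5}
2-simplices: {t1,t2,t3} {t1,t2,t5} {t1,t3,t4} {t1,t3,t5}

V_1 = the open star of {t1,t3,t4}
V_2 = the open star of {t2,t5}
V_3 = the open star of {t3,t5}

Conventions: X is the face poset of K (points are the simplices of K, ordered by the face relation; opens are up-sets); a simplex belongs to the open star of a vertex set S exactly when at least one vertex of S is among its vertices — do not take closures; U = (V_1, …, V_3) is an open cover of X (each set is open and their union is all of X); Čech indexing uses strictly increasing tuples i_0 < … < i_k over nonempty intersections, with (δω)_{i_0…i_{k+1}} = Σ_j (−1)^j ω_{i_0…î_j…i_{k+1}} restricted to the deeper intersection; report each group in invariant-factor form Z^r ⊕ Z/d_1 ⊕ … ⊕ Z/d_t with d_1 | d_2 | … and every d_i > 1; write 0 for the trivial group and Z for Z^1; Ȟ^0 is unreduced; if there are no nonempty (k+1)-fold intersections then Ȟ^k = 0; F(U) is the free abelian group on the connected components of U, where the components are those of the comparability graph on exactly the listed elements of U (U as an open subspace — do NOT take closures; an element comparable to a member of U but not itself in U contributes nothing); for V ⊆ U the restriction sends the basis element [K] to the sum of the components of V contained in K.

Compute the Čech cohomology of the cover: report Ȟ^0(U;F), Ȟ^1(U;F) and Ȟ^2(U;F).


Ȟ^0(U;F) ≅ Z, Ȟ^1(U;F) ≅ Z^2 and Ȟ^2(U;F) ≅ 0

cover nerve:
  V1={{t1},{t3},{t4},{t1,t2},{t1,t3},{t1,t4},{t1,t5},{t2,t3},{t2,t4},{t3,t4},{t3,t5},{t4,t5},{t1,t2,t3},{t1,t2,t5},{t1,t3,t4},{t1,t3,t5}} V2={{t2},{t5},{t1,t2},{t1,t5},{t2,t3},{t2,t4},{t2,t5},{t3,t5},{t4,t5},{t1,t2,t3},{t1,t2,t5},{t1,t3,t5}} V3={{t3},{t5},{t1,t3},{t1,t5},{t2,t3},{t2,t5},{t3,t4},{t3,t5},{t4,t5},{t1,t2,t3},{t1,t2,t5},{t1,t3,t4},{t1,t3,t5}}
  V12={{t1,t2},{t1,t5},{t2,t3},{t2,t4},{t3,t5},{t4,t5},{t1,t2,t3},{t1,t2,t5},{t1,t3,t5}} V13={{t3},{t1,t3},{t1,t5},{t2,t3},{t3,t4},{t3,t5},{t4,t5},{t1,t2,t3},{t1,t2,t5},{t1,t3,t4},{t1,t3,t5}} V23={{t5},{t1,t5},{t2,t3},{t2,t5},{t3,t5},{t4,t5},{t1,t2,t3},{t1,t2,t5},{t1,t3,t5}}
  V123={{t1,t5},{t2,t3},{t3,t5},{t4,t5},{t1,t2,t3},{t1,t2,t5},{t1,t3,t5}}
components per intersection:
  V1: {{t1},{t3},{t4},{t1,t2},{t1,t3},{t1,t4},{t1,t5},{t2,t3},{t2,t4},{t3,t4},{t3,t5},{t4,t5},{t1,t2,t3},{t1,t2,t5},{t1,t3,t4},{t1,t3,t5}}
  V2: {{t2},{t5},{t1,t2},{t1,t5},{t2,t3},{t2,t4},{t2,t5},{t3,t5},{t4,t5},{t1,t2,t3},{t1,t2,t5},{t1,t3,t5}}
  V3: {{t3},{t5},{t1,t3},{t1,t5},{t2,t3},{t2,t5},{t3,t4},{t3,t5},{t4,t5},{t1,t2,t3},{t1,t2,t5},{t1,t3,t4},{t1,t3,t5}}
  V12: {{t1,t2},{t1,t5},{t2,t3},{t3,t5},{t1,t2,t3},{t1,t2,t5},{t1,t3,t5}} {{t2,t4}} {{t4,t5}}
  V13: {{t3},{t1,t3},{t1,t5},{t2,t3},{t3,t4},{t3,t5},{t1,t2,t3},{t1,t2,t5},{t1,t3,t4},{t1,t3,t5}} {{t4,t5}}
  V23: {{t5},{t1,t5},{t2,t5},{t3,t5},{t4,t5},{t1,t2,t5},{t1,t3,t5}} {{t2,t3},{t1,t2,t3}}
  V123: {{t1,t5},{t3,t5},{t1,t2,t5},{t1,t3,t5}} {{t2,t3},{t1,t2,t3}} {{t4,t5}}
C dims 3,7,3; δ0: rk 2, SNF 1^2; δ1: rk 3, SNF 1^3
Ȟ^0: (3−2)−0=1 ⇒ Z
Ȟ^1: (7−3)−2=2 ⇒ Z^2
Ȟ^2: (3−0)−3=0 ⇒ 0


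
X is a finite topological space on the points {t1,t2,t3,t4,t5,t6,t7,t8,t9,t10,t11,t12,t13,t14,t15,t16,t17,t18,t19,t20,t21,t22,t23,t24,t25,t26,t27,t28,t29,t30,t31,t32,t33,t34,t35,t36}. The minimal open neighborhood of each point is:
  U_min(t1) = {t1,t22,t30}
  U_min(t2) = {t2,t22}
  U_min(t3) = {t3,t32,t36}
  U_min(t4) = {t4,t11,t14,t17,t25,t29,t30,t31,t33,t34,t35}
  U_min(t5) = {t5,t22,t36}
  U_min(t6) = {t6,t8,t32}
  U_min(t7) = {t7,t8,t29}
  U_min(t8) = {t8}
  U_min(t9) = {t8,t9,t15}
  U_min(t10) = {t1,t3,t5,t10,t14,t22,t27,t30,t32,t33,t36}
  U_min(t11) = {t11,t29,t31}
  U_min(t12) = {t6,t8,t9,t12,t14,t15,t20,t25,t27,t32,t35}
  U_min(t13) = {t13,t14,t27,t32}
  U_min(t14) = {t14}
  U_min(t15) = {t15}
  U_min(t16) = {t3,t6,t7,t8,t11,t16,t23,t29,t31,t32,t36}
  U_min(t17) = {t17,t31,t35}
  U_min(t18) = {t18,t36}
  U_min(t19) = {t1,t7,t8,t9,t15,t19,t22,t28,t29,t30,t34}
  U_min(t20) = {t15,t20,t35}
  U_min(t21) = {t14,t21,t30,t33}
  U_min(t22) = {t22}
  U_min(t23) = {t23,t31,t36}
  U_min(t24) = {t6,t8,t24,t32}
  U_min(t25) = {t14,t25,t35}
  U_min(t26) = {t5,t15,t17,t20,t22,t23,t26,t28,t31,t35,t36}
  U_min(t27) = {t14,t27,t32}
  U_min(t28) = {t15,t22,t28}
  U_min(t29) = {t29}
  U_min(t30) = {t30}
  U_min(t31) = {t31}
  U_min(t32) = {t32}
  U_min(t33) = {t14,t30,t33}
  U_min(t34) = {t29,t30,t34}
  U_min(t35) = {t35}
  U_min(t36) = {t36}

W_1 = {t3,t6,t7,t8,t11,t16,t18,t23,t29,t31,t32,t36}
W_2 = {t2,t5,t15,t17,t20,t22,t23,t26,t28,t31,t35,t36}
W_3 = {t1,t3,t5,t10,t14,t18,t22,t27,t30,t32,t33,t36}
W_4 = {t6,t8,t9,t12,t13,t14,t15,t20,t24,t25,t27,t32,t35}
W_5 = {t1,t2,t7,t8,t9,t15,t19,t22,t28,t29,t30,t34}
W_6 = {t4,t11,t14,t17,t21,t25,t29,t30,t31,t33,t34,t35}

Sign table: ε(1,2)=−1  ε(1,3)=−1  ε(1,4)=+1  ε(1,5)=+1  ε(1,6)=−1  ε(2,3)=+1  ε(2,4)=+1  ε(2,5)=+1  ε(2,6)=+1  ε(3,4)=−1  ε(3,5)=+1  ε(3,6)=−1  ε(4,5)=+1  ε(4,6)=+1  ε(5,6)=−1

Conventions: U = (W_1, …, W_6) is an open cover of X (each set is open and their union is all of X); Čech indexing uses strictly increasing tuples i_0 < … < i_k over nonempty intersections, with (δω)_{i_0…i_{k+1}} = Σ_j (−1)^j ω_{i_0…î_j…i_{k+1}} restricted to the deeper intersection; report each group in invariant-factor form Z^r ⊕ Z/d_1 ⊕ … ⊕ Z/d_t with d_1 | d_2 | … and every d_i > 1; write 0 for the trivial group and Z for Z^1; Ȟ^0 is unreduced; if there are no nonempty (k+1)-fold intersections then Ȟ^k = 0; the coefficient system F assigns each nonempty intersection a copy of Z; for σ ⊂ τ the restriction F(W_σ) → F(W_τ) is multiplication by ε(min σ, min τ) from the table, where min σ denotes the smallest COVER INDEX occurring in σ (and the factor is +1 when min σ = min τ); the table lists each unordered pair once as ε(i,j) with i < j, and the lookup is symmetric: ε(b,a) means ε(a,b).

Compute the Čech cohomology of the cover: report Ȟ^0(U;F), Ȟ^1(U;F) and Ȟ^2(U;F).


Ȟ^0 = 0, Ȟ^1 = Z/2 and Ȟ^2 = Z

nerve simplices:
  W12={t23,t31,t36} W13={t3,t18,t32,t36} W14={t6,t8,t32} W15={t7,t8,t29} W16={t11,t29,t31} W23={t5,t22,t36} W24={t15,t20,t35} W25={t2,t15,t22,t28} W26={t17,t31,t35} W34={t14,t27,t32} W35={t1,t22,t30} W36={t14,t30,t33} W45={t8,t9,t15} W46={t14,t25,t35} W56={t29,t30,t34}
  W123={t36} W126={t31} W134={t32} W145={t8} W156={t29} W235={t22} W245={t15} W246={t35} W346={t14} W356={t30}
C dims 6,15,10; δ0: rk 6, SNF 1^5·2; δ1: rk 9, SNF 1^9
degree 0: 6−6−0 = 0 → Ȟ^0 ≅ 0
degree 1: 15−9−6 = 0 plus torsion [2] → Ȟ^1 ≅ Z/2
degree 2: 10−0−9 = 1 → Ȟ^2 ≅ Z
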